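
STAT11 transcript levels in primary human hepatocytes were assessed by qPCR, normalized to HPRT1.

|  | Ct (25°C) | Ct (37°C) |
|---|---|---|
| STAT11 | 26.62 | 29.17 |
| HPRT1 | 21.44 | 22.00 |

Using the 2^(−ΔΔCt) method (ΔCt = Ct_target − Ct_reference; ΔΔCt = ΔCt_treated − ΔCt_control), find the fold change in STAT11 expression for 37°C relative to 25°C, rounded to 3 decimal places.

ΔCt(25°C) = 26.620 − 21.440 = 5.180
ΔCt(37°C) = 29.170 − 22.000 = 7.170
ΔΔCt = 7.170 − 5.180 = 1.990
Fold change = 2^(−1.990) = 0.2517

0.252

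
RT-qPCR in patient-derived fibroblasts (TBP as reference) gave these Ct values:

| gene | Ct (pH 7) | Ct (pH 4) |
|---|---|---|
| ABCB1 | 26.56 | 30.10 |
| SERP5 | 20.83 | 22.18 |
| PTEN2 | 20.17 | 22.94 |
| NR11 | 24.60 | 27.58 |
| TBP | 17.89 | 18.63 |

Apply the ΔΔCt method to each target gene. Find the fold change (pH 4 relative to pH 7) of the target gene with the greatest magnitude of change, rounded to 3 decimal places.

0.144

ABCB1: ΔΔCt = (30.10−18.63) − (26.56−17.89) = 11.47 − 8.67 = 2.80; fold change = 2^-2.80 = 0.144
SERP5: ΔΔCt = (22.18−18.63) − (20.83−17.89) = 3.55 − 2.94 = 0.61; fold change = 2^-0.61 = 0.655
PTEN2: ΔΔCt = (22.94−18.63) − (20.17−17.89) = 4.31 − 2.28 = 2.03; fold change = 2^-2.03 = 0.245
NR11: ΔΔCt = (27.58−18.63) − (24.60−17.89) = 8.95 − 6.71 = 2.24; fold change = 2^-2.24 = 0.212
ABCB1 has the largest |ΔΔCt| = 2.80.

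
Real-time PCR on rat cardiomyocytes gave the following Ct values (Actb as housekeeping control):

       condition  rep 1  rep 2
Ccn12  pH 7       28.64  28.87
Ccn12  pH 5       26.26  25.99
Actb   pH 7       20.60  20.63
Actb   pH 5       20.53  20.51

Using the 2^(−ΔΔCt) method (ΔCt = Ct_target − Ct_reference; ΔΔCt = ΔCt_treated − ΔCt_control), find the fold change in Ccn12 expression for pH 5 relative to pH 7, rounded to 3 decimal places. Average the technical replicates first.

Mean Ct: Ccn12 pH 7 28.755; Ccn12 pH 5 26.125; Actb pH 7 20.615; Actb pH 5 20.520
ΔCt(pH 7) = 28.755 − 20.615 = 8.140
ΔCt(pH 5) = 26.125 − 20.520 = 5.605
ΔΔCt = 5.605 − 8.140 = -2.535
Fold change = 2^(−(-2.535)) = 2^2.535 = 5.7958

5.796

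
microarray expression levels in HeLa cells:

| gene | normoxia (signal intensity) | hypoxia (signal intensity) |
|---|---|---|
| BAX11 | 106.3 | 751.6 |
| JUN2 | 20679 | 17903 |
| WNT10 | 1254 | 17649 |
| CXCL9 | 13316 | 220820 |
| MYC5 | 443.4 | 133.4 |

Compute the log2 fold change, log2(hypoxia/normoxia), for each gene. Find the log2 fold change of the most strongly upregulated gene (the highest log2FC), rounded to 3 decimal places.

log2(751.6/106.3) = 2.822  (BAX11)
log2(17903/20679) = -0.208  (JUN2)
log2(17649/1254) = 3.815  (WNT10)
log2(220820/13316) = 4.052  (CXCL9)
log2(133.4/443.4) = -1.733  (MYC5)
CXCL9 is most strongly upregulated.

4.052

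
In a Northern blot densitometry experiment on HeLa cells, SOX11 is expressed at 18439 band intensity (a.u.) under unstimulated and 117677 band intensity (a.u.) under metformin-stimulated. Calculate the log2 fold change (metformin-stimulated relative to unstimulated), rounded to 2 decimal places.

2.67

Fold change = 117677 / 18439 = 6.3820
log2(6.3820) = 2.674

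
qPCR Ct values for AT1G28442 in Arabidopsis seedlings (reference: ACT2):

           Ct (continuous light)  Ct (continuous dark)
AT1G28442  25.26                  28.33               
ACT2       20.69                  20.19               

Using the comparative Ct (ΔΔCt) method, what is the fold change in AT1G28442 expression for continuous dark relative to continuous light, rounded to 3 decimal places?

ΔCt(continuous light) = 25.260 − 20.690 = 4.570
ΔCt(continuous dark) = 28.330 − 20.190 = 8.140
ΔΔCt = 8.140 − 4.570 = 3.570
Fold change = 2^(−3.570) = 0.0842

0.084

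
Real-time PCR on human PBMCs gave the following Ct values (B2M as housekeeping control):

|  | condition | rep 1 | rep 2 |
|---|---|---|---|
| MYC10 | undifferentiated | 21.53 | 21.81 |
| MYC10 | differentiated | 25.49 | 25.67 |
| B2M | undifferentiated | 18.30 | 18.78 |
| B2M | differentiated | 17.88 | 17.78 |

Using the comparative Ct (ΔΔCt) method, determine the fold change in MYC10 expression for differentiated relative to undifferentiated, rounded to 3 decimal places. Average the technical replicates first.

Mean Ct: MYC10 undifferentiated 21.670; MYC10 differentiated 25.580; B2M undifferentiated 18.540; B2M differentiated 17.830
ΔCt(undifferentiated) = 21.670 − 18.540 = 3.130
ΔCt(differentiated) = 25.580 − 17.830 = 7.750
ΔΔCt = 7.750 − 3.130 = 4.620
Fold change = 2^(−4.620) = 0.0407

0.041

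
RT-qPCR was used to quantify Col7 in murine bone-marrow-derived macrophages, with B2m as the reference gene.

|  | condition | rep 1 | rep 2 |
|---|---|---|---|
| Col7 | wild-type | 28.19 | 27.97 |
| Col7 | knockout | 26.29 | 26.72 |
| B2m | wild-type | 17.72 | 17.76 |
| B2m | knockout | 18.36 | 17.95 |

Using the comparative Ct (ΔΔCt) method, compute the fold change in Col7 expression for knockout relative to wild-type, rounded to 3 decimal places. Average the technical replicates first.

Mean Ct: Col7 wild-type 28.080; Col7 knockout 26.505; B2m wild-type 17.740; B2m knockout 18.155
ΔCt(wild-type) = 28.080 − 17.740 = 10.340
ΔCt(knockout) = 26.505 − 18.155 = 8.350
ΔΔCt = 8.350 − 10.340 = -1.990
Fold change = 2^(−(-1.990)) = 2^1.990 = 3.9724

3.972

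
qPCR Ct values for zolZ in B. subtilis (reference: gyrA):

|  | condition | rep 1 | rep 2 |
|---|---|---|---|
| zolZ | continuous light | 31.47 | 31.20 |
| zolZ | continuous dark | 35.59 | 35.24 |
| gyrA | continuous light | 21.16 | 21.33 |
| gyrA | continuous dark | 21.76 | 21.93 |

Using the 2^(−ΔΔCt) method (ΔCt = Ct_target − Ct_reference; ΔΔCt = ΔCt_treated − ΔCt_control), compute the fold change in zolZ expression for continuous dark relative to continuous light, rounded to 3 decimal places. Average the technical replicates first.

0.090

Mean Ct: zolZ continuous light 31.335; zolZ continuous dark 35.415; gyrA continuous light 21.245; gyrA continuous dark 21.845
ΔCt(continuous light) = 31.335 − 21.245 = 10.090
ΔCt(continuous dark) = 35.415 − 21.845 = 13.570
ΔΔCt = 13.570 − 10.090 = 3.480
Fold change = 2^(−3.480) = 0.0896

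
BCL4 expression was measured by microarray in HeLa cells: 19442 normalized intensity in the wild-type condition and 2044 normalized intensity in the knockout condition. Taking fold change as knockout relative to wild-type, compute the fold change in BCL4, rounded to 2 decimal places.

Fold change = 2044 / 19442 = 0.105
BCL4 is downregulated.

0.11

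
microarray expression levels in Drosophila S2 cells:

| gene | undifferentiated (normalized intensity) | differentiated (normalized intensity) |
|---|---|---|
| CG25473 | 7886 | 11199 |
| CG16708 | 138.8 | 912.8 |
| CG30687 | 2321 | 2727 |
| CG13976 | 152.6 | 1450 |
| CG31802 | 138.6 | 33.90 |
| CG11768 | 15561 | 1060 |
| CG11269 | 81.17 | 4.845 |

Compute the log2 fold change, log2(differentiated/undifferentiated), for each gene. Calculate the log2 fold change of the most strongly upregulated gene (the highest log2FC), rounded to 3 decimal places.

log2(11199/7886) = 0.506  (CG25473)
log2(912.8/138.8) = 2.717  (CG16708)
log2(2727/2321) = 0.233  (CG30687)
log2(1450/152.6) = 3.248  (CG13976)
log2(33.90/138.6) = -2.032  (CG31802)
log2(1060/15561) = -3.876  (CG11768)
log2(4.845/81.17) = -4.066  (CG11269)
CG13976 is most strongly upregulated.

3.248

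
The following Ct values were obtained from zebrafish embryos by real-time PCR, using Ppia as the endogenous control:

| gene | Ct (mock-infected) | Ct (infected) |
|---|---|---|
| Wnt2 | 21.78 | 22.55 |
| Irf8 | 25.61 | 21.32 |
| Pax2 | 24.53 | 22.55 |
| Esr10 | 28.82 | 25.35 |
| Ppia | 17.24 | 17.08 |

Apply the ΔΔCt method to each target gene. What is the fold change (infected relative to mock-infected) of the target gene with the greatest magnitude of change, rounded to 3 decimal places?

Wnt2: ΔΔCt = (22.55−17.08) − (21.78−17.24) = 5.47 − 4.54 = 0.93; fold change = 2^-0.93 = 0.525
Irf8: ΔΔCt = (21.32−17.08) − (25.61−17.24) = 4.24 − 8.37 = -4.13; fold change = 2^4.13 = 17.509
Pax2: ΔΔCt = (22.55−17.08) − (24.53−17.24) = 5.47 − 7.29 = -1.82; fold change = 2^1.82 = 3.531
Esr10: ΔΔCt = (25.35−17.08) − (28.82−17.24) = 8.27 − 11.58 = -3.31; fold change = 2^3.31 = 9.918
Irf8 has the largest |ΔΔCt| = 4.13.

17.509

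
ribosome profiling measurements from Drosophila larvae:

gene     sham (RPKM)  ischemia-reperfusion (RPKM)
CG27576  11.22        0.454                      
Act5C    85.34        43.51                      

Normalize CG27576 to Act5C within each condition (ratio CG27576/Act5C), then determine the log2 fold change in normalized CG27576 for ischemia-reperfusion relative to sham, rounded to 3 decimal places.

CG27576/Act5C (sham) = 11.22 / 85.34 = 0.13147
CG27576/Act5C (ischemia-reperfusion) = 0.454 / 43.51 = 0.010434
Fold change = 0.010434 / 0.13147 = 0.0794
log2(0.0794) = -3.6554

-3.655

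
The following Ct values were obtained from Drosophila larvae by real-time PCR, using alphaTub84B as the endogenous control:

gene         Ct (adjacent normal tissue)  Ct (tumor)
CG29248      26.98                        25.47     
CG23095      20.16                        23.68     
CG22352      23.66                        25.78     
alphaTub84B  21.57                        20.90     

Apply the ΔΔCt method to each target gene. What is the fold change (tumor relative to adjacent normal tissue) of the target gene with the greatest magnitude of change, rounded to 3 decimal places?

0.055

CG29248: ΔΔCt = (25.47−20.90) − (26.98−21.57) = 4.57 − 5.41 = -0.84; fold change = 2^0.84 = 1.790
CG23095: ΔΔCt = (23.68−20.90) − (20.16−21.57) = 2.78 − (-1.41) = 4.19; fold change = 2^-4.19 = 0.055
CG22352: ΔΔCt = (25.78−20.90) − (23.66−21.57) = 4.88 − 2.09 = 2.79; fold change = 2^-2.79 = 0.145
CG23095 has the largest |ΔΔCt| = 4.19.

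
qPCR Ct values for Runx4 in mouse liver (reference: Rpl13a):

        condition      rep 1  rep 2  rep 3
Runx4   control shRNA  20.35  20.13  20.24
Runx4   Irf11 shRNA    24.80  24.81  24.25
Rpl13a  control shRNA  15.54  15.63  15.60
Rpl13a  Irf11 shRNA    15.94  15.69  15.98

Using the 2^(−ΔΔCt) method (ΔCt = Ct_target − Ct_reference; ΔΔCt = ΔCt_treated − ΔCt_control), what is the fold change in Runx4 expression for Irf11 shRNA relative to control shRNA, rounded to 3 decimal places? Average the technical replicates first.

0.058

Mean Ct: Runx4 control shRNA 20.240; Runx4 Irf11 shRNA 24.620; Rpl13a control shRNA 15.590; Rpl13a Irf11 shRNA 15.870
ΔCt(control shRNA) = 20.240 − 15.590 = 4.650
ΔCt(Irf11 shRNA) = 24.620 − 15.870 = 8.750
ΔΔCt = 8.750 − 4.650 = 4.100
Fold change = 2^(−4.100) = 0.0583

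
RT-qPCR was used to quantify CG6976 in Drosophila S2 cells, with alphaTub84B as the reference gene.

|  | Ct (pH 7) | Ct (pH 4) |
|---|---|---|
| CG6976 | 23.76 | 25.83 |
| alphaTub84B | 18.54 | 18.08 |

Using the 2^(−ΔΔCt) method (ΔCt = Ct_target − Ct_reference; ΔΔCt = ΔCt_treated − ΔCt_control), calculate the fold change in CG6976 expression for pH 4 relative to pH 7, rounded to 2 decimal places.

0.17

ΔCt(pH 7) = 23.760 − 18.540 = 5.220
ΔCt(pH 4) = 25.830 − 18.080 = 7.750
ΔΔCt = 7.750 − 5.220 = 2.530
Fold change = 2^(−2.530) = 0.173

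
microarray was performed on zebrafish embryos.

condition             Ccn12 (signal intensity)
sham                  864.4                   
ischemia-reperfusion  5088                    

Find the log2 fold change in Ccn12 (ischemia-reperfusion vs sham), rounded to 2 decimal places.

2.56

Fold change = 5088 / 864.4 = 5.8862
log2(5.8862) = 2.557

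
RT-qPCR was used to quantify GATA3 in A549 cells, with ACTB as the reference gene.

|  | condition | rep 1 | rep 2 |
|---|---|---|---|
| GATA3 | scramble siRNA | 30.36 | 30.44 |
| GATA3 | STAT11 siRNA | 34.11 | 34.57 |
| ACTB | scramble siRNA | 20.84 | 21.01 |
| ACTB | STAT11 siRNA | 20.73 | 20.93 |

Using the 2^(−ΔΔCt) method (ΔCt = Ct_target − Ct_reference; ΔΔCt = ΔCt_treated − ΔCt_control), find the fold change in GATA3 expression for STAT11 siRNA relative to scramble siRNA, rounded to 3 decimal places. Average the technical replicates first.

0.061

Mean Ct: GATA3 scramble siRNA 30.400; GATA3 STAT11 siRNA 34.340; ACTB scramble siRNA 20.925; ACTB STAT11 siRNA 20.830
ΔCt(scramble siRNA) = 30.400 − 20.925 = 9.475
ΔCt(STAT11 siRNA) = 34.340 − 20.830 = 13.510
ΔΔCt = 13.510 − 9.475 = 4.035
Fold change = 2^(−4.035) = 0.0610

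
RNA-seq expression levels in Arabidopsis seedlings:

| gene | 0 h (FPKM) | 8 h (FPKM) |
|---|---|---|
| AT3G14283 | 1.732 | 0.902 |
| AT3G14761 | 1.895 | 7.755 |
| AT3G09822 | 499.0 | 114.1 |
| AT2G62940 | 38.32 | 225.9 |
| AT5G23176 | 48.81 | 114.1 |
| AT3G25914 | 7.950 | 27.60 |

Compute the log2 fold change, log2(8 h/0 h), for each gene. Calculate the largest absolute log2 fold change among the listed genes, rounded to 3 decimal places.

2.560

log2(0.902/1.732) = -0.941  (AT3G14283)
log2(7.755/1.895) = 2.033  (AT3G14761)
log2(114.1/499.0) = -2.129  (AT3G09822)
log2(225.9/38.32) = 2.560  (AT2G62940)
log2(114.1/48.81) = 1.225  (AT5G23176)
log2(27.60/7.950) = 1.796  (AT3G25914)
The largest magnitude belongs to AT2G62940.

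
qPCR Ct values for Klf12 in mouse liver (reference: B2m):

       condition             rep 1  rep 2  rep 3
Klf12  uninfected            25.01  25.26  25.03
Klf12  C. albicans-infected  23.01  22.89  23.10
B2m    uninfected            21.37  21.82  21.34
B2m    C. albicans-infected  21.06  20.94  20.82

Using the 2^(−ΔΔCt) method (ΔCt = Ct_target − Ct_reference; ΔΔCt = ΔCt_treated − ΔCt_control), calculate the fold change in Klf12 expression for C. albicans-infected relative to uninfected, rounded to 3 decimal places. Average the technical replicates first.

Mean Ct: Klf12 uninfected 25.100; Klf12 C. albicans-infected 23.000; B2m uninfected 21.510; B2m C. albicans-infected 20.940
ΔCt(uninfected) = 25.100 − 21.510 = 3.590
ΔCt(C. albicans-infected) = 23.000 − 20.940 = 2.060
ΔΔCt = 2.060 − 3.590 = -1.530
Fold change = 2^(−(-1.530)) = 2^1.530 = 2.8879

2.888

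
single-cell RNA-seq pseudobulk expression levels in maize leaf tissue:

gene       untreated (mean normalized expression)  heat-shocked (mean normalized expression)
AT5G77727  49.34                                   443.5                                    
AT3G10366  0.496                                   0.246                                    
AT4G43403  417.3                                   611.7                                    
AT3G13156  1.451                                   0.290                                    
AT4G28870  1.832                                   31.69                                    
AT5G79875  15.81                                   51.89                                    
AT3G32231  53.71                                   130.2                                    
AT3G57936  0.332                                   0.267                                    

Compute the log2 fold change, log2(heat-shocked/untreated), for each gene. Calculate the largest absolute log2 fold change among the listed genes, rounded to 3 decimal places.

log2(443.5/49.34) = 3.168  (AT5G77727)
log2(0.246/0.496) = -1.012  (AT3G10366)
log2(611.7/417.3) = 0.552  (AT4G43403)
log2(0.290/1.451) = -2.323  (AT3G13156)
log2(31.69/1.832) = 4.113  (AT4G28870)
log2(51.89/15.81) = 1.715  (AT5G79875)
log2(130.2/53.71) = 1.277  (AT3G32231)
log2(0.267/0.332) = -0.314  (AT3G57936)
The largest magnitude belongs to AT4G28870.

4.113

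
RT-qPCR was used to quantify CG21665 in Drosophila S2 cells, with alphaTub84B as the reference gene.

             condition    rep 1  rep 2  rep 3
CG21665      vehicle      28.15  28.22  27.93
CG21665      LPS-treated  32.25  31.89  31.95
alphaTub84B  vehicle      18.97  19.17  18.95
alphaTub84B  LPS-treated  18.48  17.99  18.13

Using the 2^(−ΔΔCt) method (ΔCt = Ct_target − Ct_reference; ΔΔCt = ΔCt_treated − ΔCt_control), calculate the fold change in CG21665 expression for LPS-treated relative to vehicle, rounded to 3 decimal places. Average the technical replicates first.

0.037

Mean Ct: CG21665 vehicle 28.100; CG21665 LPS-treated 32.030; alphaTub84B vehicle 19.030; alphaTub84B LPS-treated 18.200
ΔCt(vehicle) = 28.100 − 19.030 = 9.070
ΔCt(LPS-treated) = 32.030 − 18.200 = 13.830
ΔΔCt = 13.830 − 9.070 = 4.760
Fold change = 2^(−4.760) = 0.0369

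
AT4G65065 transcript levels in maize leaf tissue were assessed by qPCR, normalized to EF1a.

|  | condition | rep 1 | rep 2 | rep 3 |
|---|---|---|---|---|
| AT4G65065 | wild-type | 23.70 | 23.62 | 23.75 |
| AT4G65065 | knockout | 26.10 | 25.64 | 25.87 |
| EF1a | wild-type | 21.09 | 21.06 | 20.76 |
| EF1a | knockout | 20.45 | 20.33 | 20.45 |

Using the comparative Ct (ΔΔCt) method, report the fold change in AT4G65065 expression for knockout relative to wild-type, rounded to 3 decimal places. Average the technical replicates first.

Mean Ct: AT4G65065 wild-type 23.690; AT4G65065 knockout 25.870; EF1a wild-type 20.970; EF1a knockout 20.410
ΔCt(wild-type) = 23.690 − 20.970 = 2.720
ΔCt(knockout) = 25.870 − 20.410 = 5.460
ΔΔCt = 5.460 − 2.720 = 2.740
Fold change = 2^(−2.740) = 0.1497

0.150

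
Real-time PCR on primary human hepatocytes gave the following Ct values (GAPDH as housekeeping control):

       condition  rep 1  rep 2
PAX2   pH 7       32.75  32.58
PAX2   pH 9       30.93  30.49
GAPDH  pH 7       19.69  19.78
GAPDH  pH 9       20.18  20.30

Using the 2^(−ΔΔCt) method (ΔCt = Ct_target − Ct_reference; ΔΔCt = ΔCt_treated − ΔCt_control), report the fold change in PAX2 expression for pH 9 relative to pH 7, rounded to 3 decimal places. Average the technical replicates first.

Mean Ct: PAX2 pH 7 32.665; PAX2 pH 9 30.710; GAPDH pH 7 19.735; GAPDH pH 9 20.240
ΔCt(pH 7) = 32.665 − 19.735 = 12.930
ΔCt(pH 9) = 30.710 − 20.240 = 10.470
ΔΔCt = 10.470 − 12.930 = -2.460
Fold change = 2^(−(-2.460)) = 2^2.460 = 5.5022

5.502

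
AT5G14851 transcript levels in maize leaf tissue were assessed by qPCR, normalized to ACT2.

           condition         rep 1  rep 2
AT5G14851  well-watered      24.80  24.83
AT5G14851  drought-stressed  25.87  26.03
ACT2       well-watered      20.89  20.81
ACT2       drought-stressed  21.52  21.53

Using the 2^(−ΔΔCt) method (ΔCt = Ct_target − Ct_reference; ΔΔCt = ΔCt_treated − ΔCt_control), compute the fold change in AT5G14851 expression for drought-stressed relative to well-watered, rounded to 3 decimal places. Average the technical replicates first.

0.727

Mean Ct: AT5G14851 well-watered 24.815; AT5G14851 drought-stressed 25.950; ACT2 well-watered 20.850; ACT2 drought-stressed 21.525
ΔCt(well-watered) = 24.815 − 20.850 = 3.965
ΔCt(drought-stressed) = 25.950 − 21.525 = 4.425
ΔΔCt = 4.425 − 3.965 = 0.460
Fold change = 2^(−0.460) = 0.7270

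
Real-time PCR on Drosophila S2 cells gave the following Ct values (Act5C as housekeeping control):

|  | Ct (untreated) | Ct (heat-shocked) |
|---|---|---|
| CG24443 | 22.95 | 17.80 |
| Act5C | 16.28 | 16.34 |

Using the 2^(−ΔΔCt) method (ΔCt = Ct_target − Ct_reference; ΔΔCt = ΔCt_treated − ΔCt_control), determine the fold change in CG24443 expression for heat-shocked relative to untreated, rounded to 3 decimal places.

ΔCt(untreated) = 22.950 − 16.280 = 6.670
ΔCt(heat-shocked) = 17.800 − 16.340 = 1.460
ΔΔCt = 1.460 − 6.670 = -5.210
Fold change = 2^(−(-5.210)) = 2^5.210 = 37.0140

37.014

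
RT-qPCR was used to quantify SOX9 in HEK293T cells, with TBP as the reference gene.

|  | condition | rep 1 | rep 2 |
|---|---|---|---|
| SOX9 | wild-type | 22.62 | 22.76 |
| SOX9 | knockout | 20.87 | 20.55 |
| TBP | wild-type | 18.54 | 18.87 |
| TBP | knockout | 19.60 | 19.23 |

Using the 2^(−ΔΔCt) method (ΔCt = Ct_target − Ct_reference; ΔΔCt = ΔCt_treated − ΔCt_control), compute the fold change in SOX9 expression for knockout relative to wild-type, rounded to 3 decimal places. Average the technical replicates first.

6.453

Mean Ct: SOX9 wild-type 22.690; SOX9 knockout 20.710; TBP wild-type 18.705; TBP knockout 19.415
ΔCt(wild-type) = 22.690 − 18.705 = 3.985
ΔCt(knockout) = 20.710 − 19.415 = 1.295
ΔΔCt = 1.295 − 3.985 = -2.690
Fold change = 2^(−(-2.690)) = 2^2.690 = 6.4531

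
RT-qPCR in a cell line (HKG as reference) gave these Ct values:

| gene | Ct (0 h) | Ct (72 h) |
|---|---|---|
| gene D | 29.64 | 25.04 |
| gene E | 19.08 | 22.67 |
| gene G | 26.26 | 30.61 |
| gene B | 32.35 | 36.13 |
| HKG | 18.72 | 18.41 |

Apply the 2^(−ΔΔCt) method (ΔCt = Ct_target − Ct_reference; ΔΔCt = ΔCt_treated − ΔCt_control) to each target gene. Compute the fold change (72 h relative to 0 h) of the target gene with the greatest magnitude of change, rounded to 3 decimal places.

gene D: ΔΔCt = (25.04−18.41) − (29.64−18.72) = 6.63 − 10.92 = -4.29; fold change = 2^4.29 = 19.562
gene E: ΔΔCt = (22.67−18.41) − (19.08−18.72) = 4.26 − 0.36 = 3.90; fold change = 2^-3.90 = 0.067
gene G: ΔΔCt = (30.61−18.41) − (26.26−18.72) = 12.20 − 7.54 = 4.66; fold change = 2^-4.66 = 0.040
gene B: ΔΔCt = (36.13−18.41) − (32.35−18.72) = 17.72 − 13.63 = 4.09; fold change = 2^-4.09 = 0.059
gene G has the largest |ΔΔCt| = 4.66.

0.040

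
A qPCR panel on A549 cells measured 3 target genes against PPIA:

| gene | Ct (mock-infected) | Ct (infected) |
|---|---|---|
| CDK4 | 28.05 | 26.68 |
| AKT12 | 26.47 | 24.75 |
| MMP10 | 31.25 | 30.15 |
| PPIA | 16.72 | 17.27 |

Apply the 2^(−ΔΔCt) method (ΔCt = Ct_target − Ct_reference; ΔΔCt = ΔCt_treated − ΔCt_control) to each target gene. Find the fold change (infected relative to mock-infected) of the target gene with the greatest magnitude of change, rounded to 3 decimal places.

CDK4: ΔΔCt = (26.68−17.27) − (28.05−16.72) = 9.41 − 11.33 = -1.92; fold change = 2^1.92 = 3.784
AKT12: ΔΔCt = (24.75−17.27) − (26.47−16.72) = 7.48 − 9.75 = -2.27; fold change = 2^2.27 = 4.823
MMP10: ΔΔCt = (30.15−17.27) − (31.25−16.72) = 12.88 − 14.53 = -1.65; fold change = 2^1.65 = 3.138
AKT12 has the largest |ΔΔCt| = 2.27.

4.823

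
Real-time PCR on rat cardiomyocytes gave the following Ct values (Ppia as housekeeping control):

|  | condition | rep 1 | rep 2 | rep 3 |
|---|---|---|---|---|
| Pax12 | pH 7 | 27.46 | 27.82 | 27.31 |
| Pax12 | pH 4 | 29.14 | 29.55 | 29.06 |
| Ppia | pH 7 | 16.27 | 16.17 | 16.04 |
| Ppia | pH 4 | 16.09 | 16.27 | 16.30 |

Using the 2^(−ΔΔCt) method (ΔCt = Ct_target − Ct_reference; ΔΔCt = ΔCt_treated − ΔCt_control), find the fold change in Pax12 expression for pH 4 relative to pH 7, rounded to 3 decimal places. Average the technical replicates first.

Mean Ct: Pax12 pH 7 27.530; Pax12 pH 4 29.250; Ppia pH 7 16.160; Ppia pH 4 16.220
ΔCt(pH 7) = 27.530 − 16.160 = 11.370
ΔCt(pH 4) = 29.250 − 16.220 = 13.030
ΔΔCt = 13.030 − 11.370 = 1.660
Fold change = 2^(−1.660) = 0.3164

0.316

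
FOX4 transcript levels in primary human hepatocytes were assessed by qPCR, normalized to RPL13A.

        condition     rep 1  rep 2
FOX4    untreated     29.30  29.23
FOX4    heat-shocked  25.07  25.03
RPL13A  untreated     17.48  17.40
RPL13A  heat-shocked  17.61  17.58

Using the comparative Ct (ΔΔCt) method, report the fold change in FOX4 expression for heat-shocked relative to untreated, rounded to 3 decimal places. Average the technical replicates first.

20.678

Mean Ct: FOX4 untreated 29.265; FOX4 heat-shocked 25.050; RPL13A untreated 17.440; RPL13A heat-shocked 17.595
ΔCt(untreated) = 29.265 − 17.440 = 11.825
ΔCt(heat-shocked) = 25.050 − 17.595 = 7.455
ΔΔCt = 7.455 − 11.825 = -4.370
Fold change = 2^(−(-4.370)) = 2^4.370 = 20.6776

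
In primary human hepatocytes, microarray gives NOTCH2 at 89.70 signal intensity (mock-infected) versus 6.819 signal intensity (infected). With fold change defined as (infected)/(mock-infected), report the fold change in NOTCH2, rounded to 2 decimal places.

Fold change = 6.819 / 89.70 = 0.076
NOTCH2 is downregulated.

0.08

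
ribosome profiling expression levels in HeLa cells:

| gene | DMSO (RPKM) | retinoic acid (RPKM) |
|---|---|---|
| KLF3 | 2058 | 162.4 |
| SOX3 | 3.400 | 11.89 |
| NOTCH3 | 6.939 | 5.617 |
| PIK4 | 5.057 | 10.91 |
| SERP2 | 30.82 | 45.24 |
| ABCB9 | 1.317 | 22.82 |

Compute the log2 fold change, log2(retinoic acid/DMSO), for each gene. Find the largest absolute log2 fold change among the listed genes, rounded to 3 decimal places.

log2(162.4/2058) = -3.664  (KLF3)
log2(11.89/3.400) = 1.806  (SOX3)
log2(5.617/6.939) = -0.305  (NOTCH3)
log2(10.91/5.057) = 1.109  (PIK4)
log2(45.24/30.82) = 0.554  (SERP2)
log2(22.82/1.317) = 4.115  (ABCB9)
The largest magnitude belongs to ABCB9.

4.115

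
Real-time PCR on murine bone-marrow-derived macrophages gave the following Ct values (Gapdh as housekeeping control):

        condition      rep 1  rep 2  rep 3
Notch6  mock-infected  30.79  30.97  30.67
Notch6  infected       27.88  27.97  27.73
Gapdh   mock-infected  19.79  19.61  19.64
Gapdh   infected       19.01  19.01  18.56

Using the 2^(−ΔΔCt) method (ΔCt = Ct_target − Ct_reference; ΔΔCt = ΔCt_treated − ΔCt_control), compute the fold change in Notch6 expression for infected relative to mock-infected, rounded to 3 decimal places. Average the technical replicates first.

Mean Ct: Notch6 mock-infected 30.810; Notch6 infected 27.860; Gapdh mock-infected 19.680; Gapdh infected 18.860
ΔCt(mock-infected) = 30.810 − 19.680 = 11.130
ΔCt(infected) = 27.860 − 18.860 = 9.000
ΔΔCt = 9.000 − 11.130 = -2.130
Fold change = 2^(−(-2.130)) = 2^2.130 = 4.3772

4.377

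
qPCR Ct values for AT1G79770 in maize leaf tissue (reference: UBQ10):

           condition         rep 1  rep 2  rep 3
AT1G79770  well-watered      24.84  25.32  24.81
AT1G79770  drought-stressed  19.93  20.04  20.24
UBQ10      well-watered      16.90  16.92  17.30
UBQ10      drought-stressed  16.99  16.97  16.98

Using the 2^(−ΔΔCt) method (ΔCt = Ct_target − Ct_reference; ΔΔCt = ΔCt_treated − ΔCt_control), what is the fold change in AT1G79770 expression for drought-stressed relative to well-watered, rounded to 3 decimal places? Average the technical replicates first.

29.041

Mean Ct: AT1G79770 well-watered 24.990; AT1G79770 drought-stressed 20.070; UBQ10 well-watered 17.040; UBQ10 drought-stressed 16.980
ΔCt(well-watered) = 24.990 − 17.040 = 7.950
ΔCt(drought-stressed) = 20.070 − 16.980 = 3.090
ΔΔCt = 3.090 − 7.950 = -4.860
Fold change = 2^(−(-4.860)) = 2^4.860 = 29.0406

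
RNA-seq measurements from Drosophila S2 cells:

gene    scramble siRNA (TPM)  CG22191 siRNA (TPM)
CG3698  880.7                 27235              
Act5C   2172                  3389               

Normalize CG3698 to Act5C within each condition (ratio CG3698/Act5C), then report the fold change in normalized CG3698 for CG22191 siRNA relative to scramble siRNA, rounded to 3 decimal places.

CG3698/Act5C (scramble siRNA) = 880.7 / 2172 = 0.40548
CG3698/Act5C (CG22191 siRNA) = 27235 / 3389 = 8.0363
Fold change = 8.0363 / 0.40548 = 19.8193

19.819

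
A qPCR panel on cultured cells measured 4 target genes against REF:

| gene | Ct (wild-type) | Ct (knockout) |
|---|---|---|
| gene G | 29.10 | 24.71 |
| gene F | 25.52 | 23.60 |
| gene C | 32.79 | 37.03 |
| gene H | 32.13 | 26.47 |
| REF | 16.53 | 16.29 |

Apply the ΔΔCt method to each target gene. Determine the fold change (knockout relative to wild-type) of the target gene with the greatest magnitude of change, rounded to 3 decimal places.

42.814

gene G: ΔΔCt = (24.71−16.29) − (29.10−16.53) = 8.42 − 12.57 = -4.15; fold change = 2^4.15 = 17.753
gene F: ΔΔCt = (23.60−16.29) − (25.52−16.53) = 7.31 − 8.99 = -1.68; fold change = 2^1.68 = 3.204
gene C: ΔΔCt = (37.03−16.29) − (32.79−16.53) = 20.74 − 16.26 = 4.48; fold change = 2^-4.48 = 0.045
gene H: ΔΔCt = (26.47−16.29) − (32.13−16.53) = 10.18 − 15.60 = -5.42; fold change = 2^5.42 = 42.814
gene H has the largest |ΔΔCt| = 5.42.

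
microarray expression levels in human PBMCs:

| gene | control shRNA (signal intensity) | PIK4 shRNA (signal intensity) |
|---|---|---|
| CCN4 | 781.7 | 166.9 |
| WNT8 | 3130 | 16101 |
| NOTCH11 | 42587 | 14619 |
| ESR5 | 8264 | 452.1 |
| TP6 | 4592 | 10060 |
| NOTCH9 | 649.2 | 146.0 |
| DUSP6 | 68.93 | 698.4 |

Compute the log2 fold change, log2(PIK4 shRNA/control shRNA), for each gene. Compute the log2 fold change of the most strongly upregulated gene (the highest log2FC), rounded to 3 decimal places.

log2(166.9/781.7) = -2.228  (CCN4)
log2(16101/3130) = 2.363  (WNT8)
log2(14619/42587) = -1.543  (NOTCH11)
log2(452.1/8264) = -4.192  (ESR5)
log2(10060/4592) = 1.131  (TP6)
log2(146.0/649.2) = -2.153  (NOTCH9)
log2(698.4/68.93) = 3.341  (DUSP6)
DUSP6 is most strongly upregulated.

3.341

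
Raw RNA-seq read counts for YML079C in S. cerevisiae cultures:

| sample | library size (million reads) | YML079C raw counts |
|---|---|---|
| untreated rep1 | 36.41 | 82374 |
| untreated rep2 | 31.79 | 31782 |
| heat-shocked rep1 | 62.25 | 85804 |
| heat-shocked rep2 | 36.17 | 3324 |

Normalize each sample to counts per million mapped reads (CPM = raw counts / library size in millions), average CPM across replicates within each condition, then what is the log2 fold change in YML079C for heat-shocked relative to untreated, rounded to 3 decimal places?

CPM(untreated rep1) = 82374 / 36.41 = 2262.4004
CPM(untreated rep2) = 31782 / 31.79 = 999.7483
CPM(heat-shocked rep1) = 85804 / 62.25 = 1378.3775
CPM(heat-shocked rep2) = 3324 / 36.17 = 91.8994
mean CPM(untreated) = 1631.0744; mean CPM(heat-shocked) = 735.1384
Fold change = 735.1384 / 1631.0744 = 0.45071
log2(0.45071) = -1.1497

-1.150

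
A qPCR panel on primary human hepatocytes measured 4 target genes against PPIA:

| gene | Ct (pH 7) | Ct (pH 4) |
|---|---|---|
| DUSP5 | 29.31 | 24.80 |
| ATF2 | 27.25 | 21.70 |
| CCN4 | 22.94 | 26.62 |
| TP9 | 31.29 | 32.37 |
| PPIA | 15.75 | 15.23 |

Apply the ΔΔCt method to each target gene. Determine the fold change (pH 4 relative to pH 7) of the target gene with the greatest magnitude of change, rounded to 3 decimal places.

32.672

DUSP5: ΔΔCt = (24.80−15.23) − (29.31−15.75) = 9.57 − 13.56 = -3.99; fold change = 2^3.99 = 15.889
ATF2: ΔΔCt = (21.70−15.23) − (27.25−15.75) = 6.47 − 11.50 = -5.03; fold change = 2^5.03 = 32.672
CCN4: ΔΔCt = (26.62−15.23) − (22.94−15.75) = 11.39 − 7.19 = 4.20; fold change = 2^-4.20 = 0.054
TP9: ΔΔCt = (32.37−15.23) − (31.29−15.75) = 17.14 − 15.54 = 1.60; fold change = 2^-1.60 = 0.330
ATF2 has the largest |ΔΔCt| = 5.03.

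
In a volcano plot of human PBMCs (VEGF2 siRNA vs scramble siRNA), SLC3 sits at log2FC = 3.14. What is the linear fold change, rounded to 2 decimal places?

8.82

Fold change = 2^(3.14) = 8.815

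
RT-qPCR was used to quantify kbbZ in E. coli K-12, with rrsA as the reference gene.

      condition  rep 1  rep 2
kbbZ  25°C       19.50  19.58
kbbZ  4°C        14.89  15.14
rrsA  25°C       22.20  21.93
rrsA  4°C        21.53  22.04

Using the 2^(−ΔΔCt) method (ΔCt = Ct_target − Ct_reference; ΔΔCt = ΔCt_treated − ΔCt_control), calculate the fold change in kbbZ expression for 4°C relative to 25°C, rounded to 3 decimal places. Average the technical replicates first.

18.961

Mean Ct: kbbZ 25°C 19.540; kbbZ 4°C 15.015; rrsA 25°C 22.065; rrsA 4°C 21.785
ΔCt(25°C) = 19.540 − 22.065 = -2.525
ΔCt(4°C) = 15.015 − 21.785 = -6.770
ΔΔCt = -6.770 − (-2.525) = -4.245
Fold change = 2^(−(-4.245)) = 2^4.245 = 18.9615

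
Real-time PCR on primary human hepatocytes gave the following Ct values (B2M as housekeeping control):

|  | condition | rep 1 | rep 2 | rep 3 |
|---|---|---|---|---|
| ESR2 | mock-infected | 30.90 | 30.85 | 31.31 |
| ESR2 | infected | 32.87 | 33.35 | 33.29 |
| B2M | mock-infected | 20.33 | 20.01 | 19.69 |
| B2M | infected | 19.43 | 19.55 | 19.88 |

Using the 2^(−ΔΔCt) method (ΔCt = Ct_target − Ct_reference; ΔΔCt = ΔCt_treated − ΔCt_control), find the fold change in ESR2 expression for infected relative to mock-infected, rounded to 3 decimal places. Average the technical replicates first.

Mean Ct: ESR2 mock-infected 31.020; ESR2 infected 33.170; B2M mock-infected 20.010; B2M infected 19.620
ΔCt(mock-infected) = 31.020 − 20.010 = 11.010
ΔCt(infected) = 33.170 − 19.620 = 13.550
ΔΔCt = 13.550 − 11.010 = 2.540
Fold change = 2^(−2.540) = 0.1719

0.172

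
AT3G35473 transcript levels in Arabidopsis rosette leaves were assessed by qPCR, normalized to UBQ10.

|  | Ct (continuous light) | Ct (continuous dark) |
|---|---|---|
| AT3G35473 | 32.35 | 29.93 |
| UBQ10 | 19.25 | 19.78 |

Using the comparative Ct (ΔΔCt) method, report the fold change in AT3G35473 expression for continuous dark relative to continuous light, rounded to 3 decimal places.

7.727

ΔCt(continuous light) = 32.350 − 19.250 = 13.100
ΔCt(continuous dark) = 29.930 − 19.780 = 10.150
ΔΔCt = 10.150 − 13.100 = -2.950
Fold change = 2^(−(-2.950)) = 2^2.950 = 7.7275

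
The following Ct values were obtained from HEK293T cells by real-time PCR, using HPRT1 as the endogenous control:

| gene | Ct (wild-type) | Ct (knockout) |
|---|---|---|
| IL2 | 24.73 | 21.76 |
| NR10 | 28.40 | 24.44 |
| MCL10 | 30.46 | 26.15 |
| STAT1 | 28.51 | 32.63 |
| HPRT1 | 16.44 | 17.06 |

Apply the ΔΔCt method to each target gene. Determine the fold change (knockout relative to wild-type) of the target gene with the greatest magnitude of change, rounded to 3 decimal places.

IL2: ΔΔCt = (21.76−17.06) − (24.73−16.44) = 4.70 − 8.29 = -3.59; fold change = 2^3.59 = 12.042
NR10: ΔΔCt = (24.44−17.06) − (28.40−16.44) = 7.38 − 11.96 = -4.58; fold change = 2^4.58 = 23.918
MCL10: ΔΔCt = (26.15−17.06) − (30.46−16.44) = 9.09 − 14.02 = -4.93; fold change = 2^4.93 = 30.484
STAT1: ΔΔCt = (32.63−17.06) − (28.51−16.44) = 15.57 − 12.07 = 3.50; fold change = 2^-3.50 = 0.088
MCL10 has the largest |ΔΔCt| = 4.93.

30.484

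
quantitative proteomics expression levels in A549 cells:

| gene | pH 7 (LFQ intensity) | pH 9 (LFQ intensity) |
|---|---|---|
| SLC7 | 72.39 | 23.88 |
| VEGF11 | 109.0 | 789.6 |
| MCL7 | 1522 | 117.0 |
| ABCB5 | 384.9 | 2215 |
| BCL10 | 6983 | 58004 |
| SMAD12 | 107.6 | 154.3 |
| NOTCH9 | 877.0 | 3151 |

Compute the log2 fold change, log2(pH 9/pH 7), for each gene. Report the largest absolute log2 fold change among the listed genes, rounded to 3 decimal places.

3.701

log2(23.88/72.39) = -1.600  (SLC7)
log2(789.6/109.0) = 2.857  (VEGF11)
log2(117.0/1522) = -3.701  (MCL7)
log2(2215/384.9) = 2.525  (ABCB5)
log2(58004/6983) = 3.054  (BCL10)
log2(154.3/107.6) = 0.520  (SMAD12)
log2(3151/877.0) = 1.845  (NOTCH9)
The largest magnitude belongs to MCL7.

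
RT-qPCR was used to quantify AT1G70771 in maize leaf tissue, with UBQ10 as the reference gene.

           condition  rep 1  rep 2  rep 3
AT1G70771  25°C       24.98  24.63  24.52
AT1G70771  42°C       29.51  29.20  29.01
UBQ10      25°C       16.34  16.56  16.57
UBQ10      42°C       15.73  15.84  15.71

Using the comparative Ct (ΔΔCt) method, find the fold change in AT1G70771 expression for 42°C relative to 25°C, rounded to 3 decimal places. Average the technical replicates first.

0.026

Mean Ct: AT1G70771 25°C 24.710; AT1G70771 42°C 29.240; UBQ10 25°C 16.490; UBQ10 42°C 15.760
ΔCt(25°C) = 24.710 − 16.490 = 8.220
ΔCt(42°C) = 29.240 − 15.760 = 13.480
ΔΔCt = 13.480 − 8.220 = 5.260
Fold change = 2^(−5.260) = 0.0261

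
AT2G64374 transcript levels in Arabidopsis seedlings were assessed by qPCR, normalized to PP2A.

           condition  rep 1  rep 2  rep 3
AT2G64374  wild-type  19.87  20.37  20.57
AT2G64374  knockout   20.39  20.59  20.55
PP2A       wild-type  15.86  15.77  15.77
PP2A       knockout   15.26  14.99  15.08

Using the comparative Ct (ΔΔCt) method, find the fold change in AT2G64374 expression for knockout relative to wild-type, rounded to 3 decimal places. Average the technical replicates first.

Mean Ct: AT2G64374 wild-type 20.270; AT2G64374 knockout 20.510; PP2A wild-type 15.800; PP2A knockout 15.110
ΔCt(wild-type) = 20.270 − 15.800 = 4.470
ΔCt(knockout) = 20.510 − 15.110 = 5.400
ΔΔCt = 5.400 − 4.470 = 0.930
Fold change = 2^(−0.930) = 0.5249

0.525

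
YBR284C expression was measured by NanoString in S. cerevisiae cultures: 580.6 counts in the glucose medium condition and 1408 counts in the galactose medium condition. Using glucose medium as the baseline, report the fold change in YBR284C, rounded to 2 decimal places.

Fold change = 1408 / 580.6 = 2.425
YBR284C is upregulated.

2.43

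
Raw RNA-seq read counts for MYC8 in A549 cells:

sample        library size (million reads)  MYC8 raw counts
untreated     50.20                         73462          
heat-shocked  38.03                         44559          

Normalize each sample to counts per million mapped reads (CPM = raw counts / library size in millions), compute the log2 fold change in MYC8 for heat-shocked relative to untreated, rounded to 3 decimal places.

CPM(untreated) = 73462 / 50.20 = 1463.3865
CPM(heat-shocked) = 44559 / 38.03 = 1171.6803
Fold change = 1171.6803 / 1463.3865 = 0.80066
log2(0.80066) = -0.3207

-0.321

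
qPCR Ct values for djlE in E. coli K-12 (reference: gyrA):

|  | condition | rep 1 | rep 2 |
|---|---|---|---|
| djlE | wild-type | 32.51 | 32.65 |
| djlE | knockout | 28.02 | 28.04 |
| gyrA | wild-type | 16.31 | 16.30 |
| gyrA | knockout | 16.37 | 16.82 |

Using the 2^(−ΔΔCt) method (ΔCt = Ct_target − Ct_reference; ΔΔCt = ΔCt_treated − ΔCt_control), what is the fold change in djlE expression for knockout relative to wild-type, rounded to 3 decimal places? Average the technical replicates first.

28.641

Mean Ct: djlE wild-type 32.580; djlE knockout 28.030; gyrA wild-type 16.305; gyrA knockout 16.595
ΔCt(wild-type) = 32.580 − 16.305 = 16.275
ΔCt(knockout) = 28.030 − 16.595 = 11.435
ΔΔCt = 11.435 − 16.275 = -4.840
Fold change = 2^(−(-4.840)) = 2^4.840 = 28.6408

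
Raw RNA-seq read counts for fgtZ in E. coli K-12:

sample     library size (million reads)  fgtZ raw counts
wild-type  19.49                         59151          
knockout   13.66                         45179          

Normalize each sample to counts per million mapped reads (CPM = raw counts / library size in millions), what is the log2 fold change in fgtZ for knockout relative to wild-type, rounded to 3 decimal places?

0.124

CPM(wild-type) = 59151 / 19.49 = 3034.9410
CPM(knockout) = 45179 / 13.66 = 3307.3939
Fold change = 3307.3939 / 3034.9410 = 1.08977
log2(1.08977) = 0.1240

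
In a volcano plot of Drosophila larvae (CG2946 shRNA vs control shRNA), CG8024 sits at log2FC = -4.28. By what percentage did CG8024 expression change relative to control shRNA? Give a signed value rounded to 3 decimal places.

Fold change = 2^(-4.28) = 0.0515
Percent change = (FC − 1) × 100% = (0.0515 − 1) × 100 = -94.853%

-94.853%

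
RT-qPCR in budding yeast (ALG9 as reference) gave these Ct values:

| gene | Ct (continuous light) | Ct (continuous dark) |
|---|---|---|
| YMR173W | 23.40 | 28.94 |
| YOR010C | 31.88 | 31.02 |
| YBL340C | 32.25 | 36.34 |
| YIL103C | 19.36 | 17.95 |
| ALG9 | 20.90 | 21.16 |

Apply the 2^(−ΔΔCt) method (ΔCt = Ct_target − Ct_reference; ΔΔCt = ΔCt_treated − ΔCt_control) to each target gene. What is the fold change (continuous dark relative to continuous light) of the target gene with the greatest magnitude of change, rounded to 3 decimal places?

YMR173W: ΔΔCt = (28.94−21.16) − (23.40−20.90) = 7.78 − 2.50 = 5.28; fold change = 2^-5.28 = 0.026
YOR010C: ΔΔCt = (31.02−21.16) − (31.88−20.90) = 9.86 − 10.98 = -1.12; fold change = 2^1.12 = 2.173
YBL340C: ΔΔCt = (36.34−21.16) − (32.25−20.90) = 15.18 − 11.35 = 3.83; fold change = 2^-3.83 = 0.070
YIL103C: ΔΔCt = (17.95−21.16) − (19.36−20.90) = -3.21 − (-1.54) = -1.67; fold change = 2^1.67 = 3.182
YMR173W has the largest |ΔΔCt| = 5.28.

0.026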